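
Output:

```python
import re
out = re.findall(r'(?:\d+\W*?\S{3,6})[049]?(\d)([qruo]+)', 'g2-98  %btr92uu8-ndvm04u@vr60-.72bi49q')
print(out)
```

This matches one or more of a digit, then zero or more of a non-word character (lazy), then 3 to 6 of a non-whitespace character (non-capturing group); then optionally one of [049]; then a digit (captured); then one or more of one of [qruo] (captured).
Scanning left to right: at [3:15] match '98  %btr92uu', groups = ('2', 'uu'); at [15:24] match '8-ndvm04u', groups = ('4', 'u'); at [27:38] match '60-.72bi49q', groups = ('9', 'q').
2 groups means each result is a tuple of 2 captured strings — 3 here.

[('2', 'uu'), ('4', 'u'), ('9', 'q')]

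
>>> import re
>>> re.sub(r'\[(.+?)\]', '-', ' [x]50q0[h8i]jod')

Every occurrence is swapped for '-'.

' -50q0-jod'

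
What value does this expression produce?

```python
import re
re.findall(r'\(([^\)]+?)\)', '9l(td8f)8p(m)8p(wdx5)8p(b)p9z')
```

With a single group, `findall` returns only what that group captured — 4 items.

['td8f', 'm', 'wdx5', 'b']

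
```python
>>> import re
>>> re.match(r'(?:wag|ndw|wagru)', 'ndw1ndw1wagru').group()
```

'ndw'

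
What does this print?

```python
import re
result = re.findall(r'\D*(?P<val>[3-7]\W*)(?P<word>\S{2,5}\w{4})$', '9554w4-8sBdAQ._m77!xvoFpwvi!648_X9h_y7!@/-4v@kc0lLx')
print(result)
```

This matches zero or more of a non-digit; then a character in [3-7], then zero or more of a non-word character (captured as 'val'); then 2 to 5 of a non-whitespace character, then exactly 4 of a word character (captured as 'word'); then anchored at the end.
Matches: at [34:51] match 'h_y7!@/-4v@kc0lLx', groups = ('7!@/-', '4v@kc0lLx').
`findall` packs the 2 group values into a tuple for every match.

[('7!@/-', '4v@kc0lLx')]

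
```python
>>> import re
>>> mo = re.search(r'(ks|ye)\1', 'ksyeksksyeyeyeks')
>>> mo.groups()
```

('ks',)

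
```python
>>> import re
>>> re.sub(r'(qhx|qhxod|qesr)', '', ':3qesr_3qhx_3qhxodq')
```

':3_3_3odq'

Alternation isn't longest-match — the leftmost alternative that fits at this position is chosen.
Every occurrence is swapped for ''.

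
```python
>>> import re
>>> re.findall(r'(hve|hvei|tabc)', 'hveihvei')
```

['hve', 'hve']

`|` is ordered: at each position the engine commits to the first alternative that works.
One capturing group, so `findall` returns just the captured substring from each match — 2 in all.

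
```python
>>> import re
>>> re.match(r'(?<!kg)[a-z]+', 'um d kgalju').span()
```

(0, 2)

The negative lookaround is zero-width — it rules out positions where the adjacent text would match, without consuming anything.
`match` is anchored at position 0; if the pattern doesn't fit there, it returns None.
The match spans [0:2] → 'um'.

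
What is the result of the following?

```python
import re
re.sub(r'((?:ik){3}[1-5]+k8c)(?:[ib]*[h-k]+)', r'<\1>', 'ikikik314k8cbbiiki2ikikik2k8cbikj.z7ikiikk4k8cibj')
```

`\1` in the replacement pulls in group 1's text for each match.

'<ikikik314k8c>2<ikikik2k8c>.z7ikiikk4k8cibj'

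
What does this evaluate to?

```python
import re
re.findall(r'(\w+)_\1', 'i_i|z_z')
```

`\1` has to match the exact text group 1 already captured.
Matches: at [0:3] match 'i_i', group 1 = 'i'; at [4:7] match 'z_z', group 1 = 'z'.
One capturing group, so `findall` returns just the captured substring from each match — 2 in all.

['i', 'z']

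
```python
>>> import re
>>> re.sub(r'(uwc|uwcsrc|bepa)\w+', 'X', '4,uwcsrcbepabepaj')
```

Matches: at [2:17] → 'uwcsrcbepabepaj'.
Each match is replaced by 'X'.

'4,X'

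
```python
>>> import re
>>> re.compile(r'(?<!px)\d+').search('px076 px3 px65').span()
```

(3, 5)

`(?!…)`/`(?<!…)` only lets a position through if the neighbouring text does NOT match; no characters are consumed.
`re.search` tries every starting position until one works.
The match spans [3:5] → '76'.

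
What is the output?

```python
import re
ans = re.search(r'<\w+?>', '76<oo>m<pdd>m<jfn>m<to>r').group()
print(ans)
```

The match spans [2:6] → '<oo>'.

<oo>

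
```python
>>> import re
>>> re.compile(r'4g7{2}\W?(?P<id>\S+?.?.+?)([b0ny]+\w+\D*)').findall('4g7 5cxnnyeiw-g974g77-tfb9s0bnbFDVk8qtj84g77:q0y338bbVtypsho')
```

Pattern: the literal '4g', then exactly 2 of a literal '7', then optionally a non-word character; then one or more of a non-whitespace character (lazy), then optionally any character, then one or more of any character (lazy) (captured as 'id'); then one or more of one of [b0ny], then one or more of a word character, then zero or more of a non-digit (captured).
Matches: at [17:46] match '4g77-tfb9s0bnbFDVk8qtj84g77:q', groups = ('tfb9s', '0bnbFDVk8qtj84g77:q').
`findall` packs the 2 group values into a tuple for every match.

[('tfb9s', '0bnbFDVk8qtj84g77:q')]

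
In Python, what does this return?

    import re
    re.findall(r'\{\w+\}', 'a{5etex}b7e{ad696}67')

Walking the string: at [1:8] → '{5etex}'; at [11:18] → '{ad696}'.
With no groups in the pattern, `findall` gives back each whole match — 2 here.

['{5etex}', '{ad696}']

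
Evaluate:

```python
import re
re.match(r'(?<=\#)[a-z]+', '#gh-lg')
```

None

The positive lookaround only admits positions where the adjacent text matches; those characters stay outside the span.
`match` is anchored at position 0; if the pattern doesn't fit there, it returns None.
Here the pattern fails at index 0, so the call returns None.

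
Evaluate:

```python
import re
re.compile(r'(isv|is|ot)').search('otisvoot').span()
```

(0, 2)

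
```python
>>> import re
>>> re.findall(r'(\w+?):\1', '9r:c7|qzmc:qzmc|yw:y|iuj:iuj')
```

After group 1 captures some text, `\1` only succeeds where that same text appears again.
Walking the string: at [6:15] match 'qzmc:qzmc', group 1 = 'qzmc'; at [21:28] match 'iuj:iuj', group 1 = 'iuj'.
One capturing group, so `findall` returns just the captured substring from each match — 2 in all.

['qzmc', 'iuj']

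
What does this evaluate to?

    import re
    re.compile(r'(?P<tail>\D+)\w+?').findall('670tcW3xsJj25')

The pattern matches one or more of a non-digit (captured as 'tail'); then one or more of a word character (lazy).
The `?` after the quantifier makes it lazy — it takes as little as possible before letting the rest of the pattern try.
Scanning left to right: at [3:7] match 'tcW3', group 1 = 'tcW'; at [7:12] match 'xsJj2', group 1 = 'xsJj'.
With a single group, `findall` returns only what that group captured — 2 items.

['tcW', 'xsJj']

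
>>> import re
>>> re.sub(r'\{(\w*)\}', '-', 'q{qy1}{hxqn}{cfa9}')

'q---'

Matches: at [1:6] → '{qy1}'; at [6:12] → '{hxqn}'; at [12:18] → '{cfa9}'.
Every occurrence is swapped for '-'.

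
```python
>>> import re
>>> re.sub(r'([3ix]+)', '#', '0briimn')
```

'0br#mn'

`sub` substitutes '#' at each match site.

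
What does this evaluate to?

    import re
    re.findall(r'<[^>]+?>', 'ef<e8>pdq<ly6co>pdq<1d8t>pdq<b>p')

With no groups in the pattern, `findall` gives back each whole match — 4 here.

['<e8>', '<ly6co>', '<1d8t>', '<b>']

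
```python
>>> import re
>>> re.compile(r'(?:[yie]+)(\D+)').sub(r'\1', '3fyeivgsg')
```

This matches one or more of one of [yie] (non-capturing group); then one or more of a non-digit (captured).
Each match is replaced using the text its own group 1 captured.

'3fvgsg'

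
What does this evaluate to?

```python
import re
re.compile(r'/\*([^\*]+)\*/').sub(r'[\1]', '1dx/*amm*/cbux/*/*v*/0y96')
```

`\1` in the replacement pulls in group 1's text for each match.

'1dx[amm]cbux/*[v]0y96'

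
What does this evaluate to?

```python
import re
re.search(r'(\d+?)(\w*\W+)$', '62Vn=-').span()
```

The pattern matches one or more of a digit (lazy) (captured); then zero or more of a word character, then one or more of a non-word character (captured); then anchored at the end.
The match spans [0:6] → '62Vn=-'.

(0, 6)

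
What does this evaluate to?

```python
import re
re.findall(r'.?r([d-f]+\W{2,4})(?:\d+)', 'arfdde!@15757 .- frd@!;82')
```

This matches optionally any character, then a literal 'r'; then one or more of a character in [d-f], then 2 to 4 of a non-word character (captured); then one or more of a digit (non-capturing group).
Scanning left to right: at [0:13] match 'arfdde!@15757', group 1 = 'fdde!@'; at [17:25] match 'frd@!;82', group 1 = 'd@!;'.
`findall` collects group 1 from each match (2 total).

['fdde!@', 'd@!;']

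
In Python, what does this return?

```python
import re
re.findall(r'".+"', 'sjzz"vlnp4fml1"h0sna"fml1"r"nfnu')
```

Since nothing is captured, `findall` lists the 1 matched substring directly.

['"vlnp4fml1"h0sna"fml1"r"']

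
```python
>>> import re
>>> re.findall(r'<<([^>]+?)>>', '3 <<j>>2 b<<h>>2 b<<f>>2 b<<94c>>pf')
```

With a single group, `findall` returns only what that group captured — 4 items.

['j', 'h', 'f', '94c']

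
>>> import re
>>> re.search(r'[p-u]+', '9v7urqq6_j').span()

The match spans [3:7] → 'urqq'.

(3, 7)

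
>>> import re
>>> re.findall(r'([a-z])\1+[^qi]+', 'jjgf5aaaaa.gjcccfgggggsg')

The backreference `\1` re-matches whatever the first group consumed, character for character.
With a single group, `findall` returns only what that group captured — 1 item.

['j']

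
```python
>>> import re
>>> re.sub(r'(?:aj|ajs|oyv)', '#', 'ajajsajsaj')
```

'##s#s#'

The regex engine tests alternatives in the order written; an earlier branch that matches wins even if a later one would match more.
Every occurrence is swapped for '#'.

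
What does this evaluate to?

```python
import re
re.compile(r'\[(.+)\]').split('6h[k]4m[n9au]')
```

['6h', 'k]4m[n9au', '']

The group in the pattern means `split` returns the separators' captures alongside the pieces.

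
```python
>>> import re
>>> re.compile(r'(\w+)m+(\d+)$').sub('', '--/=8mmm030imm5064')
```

Each match is replaced by ''.

'--/='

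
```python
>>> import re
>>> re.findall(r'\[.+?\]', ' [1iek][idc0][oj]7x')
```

['[1iek]', '[idc0]', '[oj]']

Matches: at [1:7] → '[1iek]'; at [7:13] → '[idc0]'; at [13:17] → '[oj]'.
Since nothing is captured, `findall` lists the 3 matched substrings directly.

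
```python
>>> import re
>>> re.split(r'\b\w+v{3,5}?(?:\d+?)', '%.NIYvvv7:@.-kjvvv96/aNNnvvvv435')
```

['%.', ':@.-', '6/', '35']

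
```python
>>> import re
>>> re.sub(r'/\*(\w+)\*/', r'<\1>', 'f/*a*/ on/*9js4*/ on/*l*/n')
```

'f<a> on<9js4> on<l>n'

Matches: at [1:6] → '/*a*/'; at [9:17] → '/*9js4*/'; at [20:25] → '/*l*/'.
`\1` in the replacement pulls in group 1's text for each match.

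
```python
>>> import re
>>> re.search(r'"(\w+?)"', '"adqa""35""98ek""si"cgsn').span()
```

(0, 6)

Unlike `match`, `search` isn't anchored — it looks for the pattern anywhere in the string.
The match spans [0:6] → '"adqa"'.
Captured: group 1 = 'adqa'.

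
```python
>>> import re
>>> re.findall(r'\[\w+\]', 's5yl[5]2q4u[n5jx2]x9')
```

`findall` yields the raw match text (2 of them) because the pattern has no groups.

['[5]', '[n5jx2]']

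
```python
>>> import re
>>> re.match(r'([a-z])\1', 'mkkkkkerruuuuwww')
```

None

The backreference `\1` re-matches whatever the first group consumed, character for character.
`re.match` only tries the pattern at the start of the string.
Here the string doesn't start with a match, so the call returns None.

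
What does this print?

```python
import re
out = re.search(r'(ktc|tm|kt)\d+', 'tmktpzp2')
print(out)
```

None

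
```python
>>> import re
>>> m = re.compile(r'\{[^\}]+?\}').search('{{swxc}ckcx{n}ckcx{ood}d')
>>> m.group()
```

'{{swxc}'

The match spans [0:7] → '{{swxc}'.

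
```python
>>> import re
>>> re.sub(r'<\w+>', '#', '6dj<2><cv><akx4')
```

'6dj##<akx4'

Matches: at [3:6] → '<2>'; at [6:10] → '<cv>'.
Every occurrence is swapped for '#'.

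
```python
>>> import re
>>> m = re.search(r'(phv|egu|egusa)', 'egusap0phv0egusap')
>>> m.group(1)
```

The match spans [0:3] → 'egu'.
Captured: group 1 = 'egu'.

'egu'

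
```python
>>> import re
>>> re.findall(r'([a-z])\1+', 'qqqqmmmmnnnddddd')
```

A backreference is literal: `\1` must see the identical characters the first group matched.
`findall` collects group 1 from each match (4 total).

['q', 'm', 'n', 'd']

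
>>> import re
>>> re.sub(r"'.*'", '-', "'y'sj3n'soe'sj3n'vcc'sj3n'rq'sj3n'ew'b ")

Matches: at [0:37] → "'y'sj3n'soe'sj3n'vcc'sj3n'rq'sj3n'ew'".
Each match is replaced by '-'.

'-b '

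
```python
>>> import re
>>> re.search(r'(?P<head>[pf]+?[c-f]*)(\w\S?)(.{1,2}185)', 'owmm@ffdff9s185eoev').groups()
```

The match spans [5:15] → 'ffdff9s185'.
Captured: group 1 = 'ffdff', group 2 = '9', group 3 = 's185'.

('ffdff', '9', 's185')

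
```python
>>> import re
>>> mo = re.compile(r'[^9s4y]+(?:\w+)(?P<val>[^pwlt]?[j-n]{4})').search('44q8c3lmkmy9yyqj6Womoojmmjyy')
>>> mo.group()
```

'q8c3lmkmy9yyqj6Womoojmmj'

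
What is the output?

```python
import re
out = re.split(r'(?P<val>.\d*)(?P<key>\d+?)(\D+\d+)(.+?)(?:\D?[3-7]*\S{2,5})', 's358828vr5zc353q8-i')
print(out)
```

['', 's35882', '8', 'vr5', 'z', '']

Because the quantifier is non-greedy, it stops expanding at the earliest point where the rest of the pattern can succeed.
Because the pattern has a capturing group, `split` also inserts each captured text between the pieces.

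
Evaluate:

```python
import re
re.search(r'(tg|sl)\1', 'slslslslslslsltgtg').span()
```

(0, 4)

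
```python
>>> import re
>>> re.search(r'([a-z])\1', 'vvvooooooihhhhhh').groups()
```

('v',)

The match spans [0:2] → 'vv'.
Captured: group 1 = 'v'.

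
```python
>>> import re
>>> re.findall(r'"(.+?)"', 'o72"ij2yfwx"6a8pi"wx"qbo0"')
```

Matches: at [3:12] match '"ij2yfwx"', group 1 = 'ij2yfwx'; at [17:21] match '"wx"', group 1 = 'wx'.
With a single group, `findall` returns only what that group captured — 2 items.

['ij2yfwx', 'wx']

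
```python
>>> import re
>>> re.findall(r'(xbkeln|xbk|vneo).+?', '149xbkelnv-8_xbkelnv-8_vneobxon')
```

Alternation isn't longest-match — the leftmost alternative that fits at this position is chosen.
Matches: at [3:10] match 'xbkelnv', group 1 = 'xbkeln'; at [13:20] match 'xbkelnv', group 1 = 'xbkeln'; at [23:28] match 'vneob', group 1 = 'vneo'.
`findall` collects group 1 from each match (3 total).

['xbkeln', 'xbkeln', 'vneo']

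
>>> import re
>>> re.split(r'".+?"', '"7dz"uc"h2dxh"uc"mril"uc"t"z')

['', 'uc', 'uc', 'uc', 'z']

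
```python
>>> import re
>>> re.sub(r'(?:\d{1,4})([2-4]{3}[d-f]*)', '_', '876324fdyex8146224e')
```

This matches 1 to 4 of a digit (non-capturing group); then exactly 3 of a character in [2-4], then zero or more of a character in [d-f] (captured).
Every occurrence is swapped for '_'.

'_yex_'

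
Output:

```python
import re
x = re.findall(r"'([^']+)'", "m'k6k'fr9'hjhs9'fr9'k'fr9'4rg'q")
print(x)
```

['k6k', 'hjhs9', 'k', '4rg']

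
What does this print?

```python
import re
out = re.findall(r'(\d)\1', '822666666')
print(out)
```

['2', '6', '6', '6']

The backreference `\1` re-matches whatever the first group consumed, character for character.
Walking the string: at [1:3] match '22', group 1 = '2'; at [3:5] match '66', group 1 = '6'; at [5:7] match '66', group 1 = '6'; at [7:9] match '66', group 1 = '6'.
One capturing group, so `findall` returns just the captured substring from each match — 4 in all.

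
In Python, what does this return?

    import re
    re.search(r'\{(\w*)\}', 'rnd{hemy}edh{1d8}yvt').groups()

('hemy',)

The match spans [3:9] → '{hemy}'.
Captured: group 1 = 'hemy'.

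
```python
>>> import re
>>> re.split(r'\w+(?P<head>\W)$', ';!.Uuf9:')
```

This matches one or more of a word character; then a non-word character (captured as 'head'); then anchored at the end.
With a capturing group present, the delimiter's captured portion is kept in the result list.

[';!.', ':', '']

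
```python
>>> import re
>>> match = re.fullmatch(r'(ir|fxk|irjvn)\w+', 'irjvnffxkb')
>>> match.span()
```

For `fullmatch`, every character of the input must be accounted for by the pattern.
The match spans [0:10] → 'irjvnffxkb'.

(0, 10)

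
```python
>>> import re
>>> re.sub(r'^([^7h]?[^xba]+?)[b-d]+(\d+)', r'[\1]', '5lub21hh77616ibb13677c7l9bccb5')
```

'[5lu]hh77616ibb13677c7l9bccb5'

Pattern: anchored at the start of the string; then optionally any character except [7h], then one or more of any character except [xba] (lazy) (captured); then one or more of a character in [b-d]; then one or more of a digit (captured).
Matches: at [0:6] → '5lub21'.
`\1` in the replacement pulls in group 1's text for each match.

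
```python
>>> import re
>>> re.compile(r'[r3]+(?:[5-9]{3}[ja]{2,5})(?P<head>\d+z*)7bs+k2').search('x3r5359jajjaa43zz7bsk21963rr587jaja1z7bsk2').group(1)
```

This matches one or more of one of [r3]; then exactly 3 of a character in [5-9], then 2 to 5 of one of [ja] (non-capturing group); then one or more of a digit, then zero or more of the literal 'z' (captured as 'head'); then the literal '7b', then one or more of the literal 's', then the literal 'k2'.
`re.search` tries every starting position until one works.
The match spans [25:42] → '3rr587jaja1z7bsk2'.
Captured: group 1 = '1z'.

'1z'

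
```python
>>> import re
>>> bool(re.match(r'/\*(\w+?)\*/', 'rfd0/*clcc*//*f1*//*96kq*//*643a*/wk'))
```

False

`match` is anchored at position 0; if the pattern doesn't fit there, it returns None.
Here the pattern fails at index 0, so the call returns None, and `bool(None)` is False.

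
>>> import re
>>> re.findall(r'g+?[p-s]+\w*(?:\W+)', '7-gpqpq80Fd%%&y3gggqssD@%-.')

['gpqpq80Fd%%&', 'gggqssD@%-.']

This matches one or more of a literal 'g' (lazy); then one or more of a character in [p-s], then zero or more of a word character; then one or more of a non-word character (non-capturing group).
Walking the string: at [2:14] → 'gpqpq80Fd%%&'; at [16:27] → 'gggqssD@%-.'.
No capturing groups, so `findall` returns the 2 full match strings.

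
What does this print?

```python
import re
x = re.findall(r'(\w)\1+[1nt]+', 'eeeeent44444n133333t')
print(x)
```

`\1` has to match the exact text group 1 already captured.
Scanning left to right: at [0:7] match 'eeeeent', group 1 = 'e'; at [7:14] match '44444n1', group 1 = '4'; at [14:20] match '33333t', group 1 = '3'.
One capturing group, so `findall` returns just the captured substring from each match — 3 in all.

['e', '4', '3']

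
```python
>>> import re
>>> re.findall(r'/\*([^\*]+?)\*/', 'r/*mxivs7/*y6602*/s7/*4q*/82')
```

Matches: at [9:18] match '/*y6602*/', group 1 = 'y6602'; at [20:26] match '/*4q*/', group 1 = '4q'.
Because there's exactly one group, `findall` drops the full match and keeps group 1 from each hit.

['y6602', '4q']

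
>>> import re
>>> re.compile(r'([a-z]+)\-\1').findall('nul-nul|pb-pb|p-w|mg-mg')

After group 1 captures some text, `\1` only succeeds where that same text appears again.
Walking the string: at [0:7] match 'nul-nul', group 1 = 'nul'; at [8:13] match 'pb-pb', group 1 = 'pb'; at [18:23] match 'mg-mg', group 1 = 'mg'.
One capturing group, so `findall` returns just the captured substring from each match — 3 in all.

['nul', 'pb', 'mg']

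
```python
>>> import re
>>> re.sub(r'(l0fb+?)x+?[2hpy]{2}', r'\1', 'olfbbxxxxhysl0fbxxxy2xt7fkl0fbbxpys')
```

The pattern matches the literal 'l0f', then one or more of a literal 'b' (lazy) (captured); then one or more of the literal 'x' (lazy), then exactly 2 of one of [2hpy].
The replacement refers to a captured group, so each match is rewritten using its own captured text.

'olfbbxxxxhysl0fbxt7fkl0fbbs'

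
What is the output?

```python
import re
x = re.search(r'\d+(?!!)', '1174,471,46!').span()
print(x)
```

Because the assertion is negative and zero-width, positions next to the forbidden text are skipped.
The match spans [0:4] → '1174'.

(0, 4)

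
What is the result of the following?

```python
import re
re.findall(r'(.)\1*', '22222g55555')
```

After group 1 captures some text, `\1` only succeeds where that same text appears again.
Walking the string: at [0:5] match '22222', group 1 = '2'; at [5:6] match 'g', group 1 = 'g'; at [6:11] match '55555', group 1 = '5'.
`findall` collects group 1 from each match (3 total).

['2', 'g', '5']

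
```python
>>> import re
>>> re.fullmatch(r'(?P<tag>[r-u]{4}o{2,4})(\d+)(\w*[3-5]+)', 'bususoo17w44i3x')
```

`re.fullmatch` requires the pattern to consume the entire string.
Here there's no way to consume every character, so the call returns None.

None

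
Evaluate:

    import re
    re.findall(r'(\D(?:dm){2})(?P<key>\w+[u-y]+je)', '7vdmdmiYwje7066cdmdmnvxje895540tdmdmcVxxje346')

This matches a non-digit, then the literal 'dm' repeated 2 times (captured); then one or more of a word character, then one or more of a character in [u-y], then the literal 'je' (captured as 'key').
Matches: at [1:42] match 'vdmdmiYwje7066cdmdmnvxje895540tdmdmcVxxje', groups = ('vdmdm', 'iYwje7066cdmdmnvxje895540tdmdmcVxxje').
With 2 capturing groups, `findall` returns a 2-tuple per match.

[('vdmdm', 'iYwje7066cdmdmnvxje895540tdmdmcVxxje')]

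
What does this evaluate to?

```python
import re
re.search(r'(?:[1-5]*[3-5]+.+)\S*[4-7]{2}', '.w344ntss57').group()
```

'344ntss57'

Pattern: zero or more of a character in [1-5], then one or more of a character in [3-5], then one or more of any character (non-capturing group); then zero or more of a non-whitespace character, then exactly 2 of a character in [4-7].
`re.search` scans for the first position where the pattern succeeds.
The match spans [2:11] → '344ntss57'.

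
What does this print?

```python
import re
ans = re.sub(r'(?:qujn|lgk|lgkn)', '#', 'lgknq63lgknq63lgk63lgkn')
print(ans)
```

#nq63#nq63#63#n

`|` is ordered: at each position the engine commits to the first alternative that works.
`sub` substitutes '#' at each match site.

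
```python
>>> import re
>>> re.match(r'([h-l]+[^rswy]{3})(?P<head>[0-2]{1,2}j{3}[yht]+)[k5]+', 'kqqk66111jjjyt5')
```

None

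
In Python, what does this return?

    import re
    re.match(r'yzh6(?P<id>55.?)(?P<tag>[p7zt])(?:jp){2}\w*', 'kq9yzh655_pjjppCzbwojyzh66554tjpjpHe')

None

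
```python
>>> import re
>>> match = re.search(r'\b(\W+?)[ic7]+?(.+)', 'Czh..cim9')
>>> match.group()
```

'..cim9'

The match spans [3:9] → '..cim9'.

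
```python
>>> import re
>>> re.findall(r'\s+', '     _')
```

['     ']

Pattern: one or more of whitespace.
Walking the string: at [0:5] → '     '.
`findall` yields the raw match text (1 of them) because the pattern has no groups.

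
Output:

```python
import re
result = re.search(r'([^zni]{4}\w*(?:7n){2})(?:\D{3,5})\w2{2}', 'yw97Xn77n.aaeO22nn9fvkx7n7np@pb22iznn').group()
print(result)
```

.aaeO22nn9fvkx7n7np@pb22

The match spans [9:33] → '.aaeO22nn9fvkx7n7np@pb22'.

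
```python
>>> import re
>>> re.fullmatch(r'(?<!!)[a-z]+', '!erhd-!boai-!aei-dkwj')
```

None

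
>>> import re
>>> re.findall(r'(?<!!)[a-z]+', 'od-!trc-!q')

Because the assertion is negative and zero-width, positions next to the forbidden text are skipped.
With no groups in the pattern, `findall` gives back each whole match — 2 here.

['od', 'rc']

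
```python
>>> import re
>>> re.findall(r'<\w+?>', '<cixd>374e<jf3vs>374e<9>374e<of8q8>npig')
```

['<cixd>', '<jf3vs>', '<9>', '<of8q8>']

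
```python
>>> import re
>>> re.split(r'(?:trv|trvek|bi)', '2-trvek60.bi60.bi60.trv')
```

['2-', 'ek60.', '60.', '60.', '']

`|` is ordered: at each position the engine commits to the first alternative that works.
Splitting on the pattern gives 5 pieces.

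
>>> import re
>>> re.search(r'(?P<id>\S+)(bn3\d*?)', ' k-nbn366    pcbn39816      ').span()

Pattern: one or more of a non-whitespace character (captured as 'id'); then the literal 'bn3', then zero or more of a digit (lazy) (captured).
Because the quantifier is non-greedy, it stops expanding at the earliest point where the rest of the pattern can succeed.
`re.search` scans for the first position where the pattern succeeds.
The match spans [1:7] → 'k-nbn3'.
Captured: group 1 = 'k-n', group 2 = 'bn3'.

(1, 7)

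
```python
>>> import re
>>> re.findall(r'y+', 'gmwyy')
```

['yy']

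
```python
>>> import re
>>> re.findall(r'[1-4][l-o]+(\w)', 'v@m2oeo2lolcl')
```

['e', 'c']

Pattern: a character in [1-4], then one or more of a character in [l-o]; then a word character (captured).
Walking the string: at [3:6] match '2oe', group 1 = 'e'; at [7:12] match '2lolc', group 1 = 'c'.
One capturing group, so `findall` returns just the captured substring from each match — 2 in all.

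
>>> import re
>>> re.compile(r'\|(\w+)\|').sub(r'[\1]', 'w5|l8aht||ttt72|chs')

'w5[l8aht][ttt72]chs'

Matches: at [2:9] → '|l8aht|'; at [9:16] → '|ttt72|'.
Each match is replaced using the text its own group 1 captured.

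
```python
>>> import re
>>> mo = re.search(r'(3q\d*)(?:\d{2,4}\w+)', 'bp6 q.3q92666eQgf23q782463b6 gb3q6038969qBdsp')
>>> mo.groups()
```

('3q926',)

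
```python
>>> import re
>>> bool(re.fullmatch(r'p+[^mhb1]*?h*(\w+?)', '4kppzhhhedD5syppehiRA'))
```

False

Pattern: one or more of the literal 'p', then zero or more of any character except [mhb1] (lazy), then zero or more of the literal 'h'; then one or more of a word character (lazy) (captured).
For `fullmatch`, every character of the input must be accounted for by the pattern.
Here the string isn't matched end-to-end, so the call returns None, and `bool(None)` is False.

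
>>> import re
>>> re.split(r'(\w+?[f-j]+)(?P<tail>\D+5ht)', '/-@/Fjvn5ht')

['/-@/', 'Fj', 'vn5ht', '']

The pattern matches one or more of a word character (lazy), then one or more of a character in [f-j] (captured); then one or more of a non-digit, then the literal '5ht' (captured as 'tail').
Matches to split on: at [4:11] → 'Fjvn5ht'.
The group in the pattern means `split` returns the separators' captures alongside the pieces.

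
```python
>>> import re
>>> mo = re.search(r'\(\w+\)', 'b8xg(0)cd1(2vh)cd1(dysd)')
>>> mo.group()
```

`re.search` tries every starting position until one works.
The match spans [4:7] → '(0)'.

'(0)'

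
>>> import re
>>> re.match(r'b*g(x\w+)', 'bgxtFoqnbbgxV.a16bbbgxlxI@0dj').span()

`re.match` only tries the pattern at the start of the string.
The match spans [0:13] → 'bgxtFoqnbbgxV'.

(0, 13)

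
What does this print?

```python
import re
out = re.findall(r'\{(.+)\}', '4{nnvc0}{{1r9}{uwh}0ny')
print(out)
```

Scanning left to right: at [1:19] match '{nnvc0}{{1r9}{uwh}', group 1 = 'nnvc0}{{1r9}{uwh'.
`findall` collects group 1 from the one match (1 total).

['nnvc0}{{1r9}{uwh']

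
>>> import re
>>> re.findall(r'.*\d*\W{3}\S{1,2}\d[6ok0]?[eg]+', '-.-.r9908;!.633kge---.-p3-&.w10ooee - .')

Since nothing is captured, `findall` lists the 1 matched substring directly.

['-.-.r9908;!.633kge']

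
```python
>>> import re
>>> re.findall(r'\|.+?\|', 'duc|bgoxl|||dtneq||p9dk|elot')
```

['|bgoxl|', '||dtneq|', '|p9dk|']

Lazy quantifiers expand one character at a time until the remainder of the pattern can match.
`findall` yields the raw match text (3 of them) because the pattern has no groups.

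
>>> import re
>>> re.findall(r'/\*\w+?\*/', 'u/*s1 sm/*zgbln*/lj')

Scanning left to right: at [8:17] → '/*zgbln*/'.
No capturing groups, so `findall` returns the 1 full match string.

['/*zgbln*/']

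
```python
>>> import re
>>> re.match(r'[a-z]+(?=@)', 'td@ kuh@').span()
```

(0, 2)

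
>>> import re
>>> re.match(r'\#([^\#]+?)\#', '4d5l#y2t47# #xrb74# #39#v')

`match` is anchored at position 0; if the pattern doesn't fit there, it returns None.
Here the pattern fails at index 0, so the call returns None.

None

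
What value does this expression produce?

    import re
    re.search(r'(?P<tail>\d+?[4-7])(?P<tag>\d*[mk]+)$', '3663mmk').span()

(0, 7)

The pattern matches one or more of a digit (lazy), then a character in [4-7] (captured as 'tail'); then zero or more of a digit, then one or more of one of [mk] (captured as 'tag'); then anchored at the end.
`search` walks the string left to right and returns the first match it finds.
The match spans [0:7] → '3663mmk'.
Captured: group 1 = '36', group 2 = '63mmk'.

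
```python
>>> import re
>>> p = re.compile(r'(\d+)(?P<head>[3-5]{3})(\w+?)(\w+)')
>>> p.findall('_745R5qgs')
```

Pattern: one or more of a digit (captured); then exactly 3 of a character in [3-5] (captured as 'head'); then one or more of a word character (lazy) (captured); then one or more of a word character (captured).
Multiple groups make `findall` return tuples — one 4-tuple for each match.
Nothing in the string satisfies the pattern, so the list is empty.

[]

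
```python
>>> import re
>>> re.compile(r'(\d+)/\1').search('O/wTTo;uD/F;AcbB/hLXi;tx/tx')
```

None

A backreference is literal: `\1` must see the identical characters the first group matched.
Here no position works, so the call returns None.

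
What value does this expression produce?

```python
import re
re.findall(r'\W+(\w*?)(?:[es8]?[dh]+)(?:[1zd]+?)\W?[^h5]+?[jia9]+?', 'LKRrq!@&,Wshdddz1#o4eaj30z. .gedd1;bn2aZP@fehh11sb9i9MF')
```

['W', 'g', 'f']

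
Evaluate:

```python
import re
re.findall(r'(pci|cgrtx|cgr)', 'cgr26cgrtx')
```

['cgr', 'cgrtx']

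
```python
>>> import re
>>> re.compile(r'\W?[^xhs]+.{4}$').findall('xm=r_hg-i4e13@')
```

['g-i4e13@']

Pattern: optionally a non-word character, then one or more of any character except [xhs]; then exactly 4 of any character; then anchored at the end.
Walking the string: at [6:14] → 'g-i4e13@'.
No capturing groups, so `findall` returns the 1 full match string.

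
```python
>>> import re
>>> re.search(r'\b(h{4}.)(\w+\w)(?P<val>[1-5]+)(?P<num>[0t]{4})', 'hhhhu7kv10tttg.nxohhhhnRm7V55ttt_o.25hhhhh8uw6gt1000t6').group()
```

'hhhhu7kv10ttt'

This matches a word boundary (`\b`, zero-width); then exactly 4 of a literal 'h', then any character (captured); then one or more of a word character, then a word character (captured); then one or more of a character in [1-5] (captured as 'val'); then exactly 4 of one of [0t] (captured as 'num').
`search` walks the string left to right and returns the first match it finds.
The match spans [0:13] → 'hhhhu7kv10ttt'.
Captured: group 1 = 'hhhhu', group 2 = '7kv', group 3 = '1', group 4 = '0ttt'.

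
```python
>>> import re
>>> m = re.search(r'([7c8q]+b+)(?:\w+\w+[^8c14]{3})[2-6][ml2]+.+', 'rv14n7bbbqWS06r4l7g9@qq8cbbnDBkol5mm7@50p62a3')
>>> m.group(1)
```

'7bbb'

The match spans [5:45] → '7bbbqWS06r4l7g9@qq8cbbnDBkol5mm7@50p62a3'.
Captured: group 1 = '7bbb'.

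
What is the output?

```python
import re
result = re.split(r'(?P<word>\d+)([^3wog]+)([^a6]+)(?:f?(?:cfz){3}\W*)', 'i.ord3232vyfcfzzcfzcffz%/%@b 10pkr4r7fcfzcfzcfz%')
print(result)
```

['i.ord', '3232', 'vyfcfzzcfzcffz%/%@b 10pkr4r7', 'f', '']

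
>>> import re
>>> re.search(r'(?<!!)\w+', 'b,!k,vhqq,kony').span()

(0, 1)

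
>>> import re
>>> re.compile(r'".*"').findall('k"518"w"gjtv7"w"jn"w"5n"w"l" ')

['"518"w"gjtv7"w"jn"w"5n"w"l"']

Walking the string: at [1:28] → '"518"w"gjtv7"w"jn"w"5n"w"l"'.
No capturing groups, so `findall` returns the 1 full match string.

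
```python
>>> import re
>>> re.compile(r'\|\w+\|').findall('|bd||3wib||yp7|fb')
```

Matches: at [0:4] → '|bd|'; at [4:10] → '|3wib|'; at [10:15] → '|yp7|'.
No capturing groups, so `findall` returns the 3 full match strings.

['|bd|', '|3wib|', '|yp7|']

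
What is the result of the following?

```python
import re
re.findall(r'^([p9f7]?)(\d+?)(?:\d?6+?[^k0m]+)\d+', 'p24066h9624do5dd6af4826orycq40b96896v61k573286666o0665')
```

[('p', '24')]

This matches anchored at the start of the string; then optionally one of [p9f7] (captured); then one or more of a digit (lazy) (captured); then optionally a digit, then one or more of a literal '6' (lazy), then one or more of any character except [k0m] (non-capturing group); then one or more of a digit.
Scanning left to right: at [0:30] match 'p24066h9624do5dd6af4826orycq40', groups = ('p', '24').
2 groups means the one result is a tuple of 2 captured strings — 1 here.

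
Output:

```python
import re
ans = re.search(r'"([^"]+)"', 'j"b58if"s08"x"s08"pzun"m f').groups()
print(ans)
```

('b58if',)

The match spans [1:8] → '"b58if"'.
Captured: group 1 = 'b58if'.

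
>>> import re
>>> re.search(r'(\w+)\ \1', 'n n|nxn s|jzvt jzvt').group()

The backreference `\1` re-matches whatever the first group consumed, character for character.
`re.search` tries every starting position until one works.
The match spans [0:3] → 'n n'.
Captured: group 1 = 'n'.

'n n'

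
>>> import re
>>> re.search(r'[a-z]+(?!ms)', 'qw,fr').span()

(0, 2)

A negative assertion filters positions out without eating any characters.
Unlike `match`, `search` isn't anchored — it looks for the pattern anywhere in the string.
The match spans [0:2] → 'qw'.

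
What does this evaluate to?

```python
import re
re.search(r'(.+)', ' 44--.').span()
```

(0, 6)

Pattern: one or more of any character (captured).
The match spans [0:6] → ' 44--.'.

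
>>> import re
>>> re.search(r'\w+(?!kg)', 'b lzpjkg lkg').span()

A negative assertion filters positions out without eating any characters.
`re.search` tries every starting position until one works.
The match spans [0:1] → 'b'.

(0, 1)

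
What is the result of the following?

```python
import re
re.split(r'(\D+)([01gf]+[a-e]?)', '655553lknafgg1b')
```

Pattern: one or more of a non-digit (captured); then one or more of one of [01gf], then optionally a character in [a-e] (captured).
Matches to split on: at [6:15] → 'lknafgg1b'.
The group in the pattern means `split` returns the separators' captures alongside the pieces.

['655553', 'lknafgg', '1b', '']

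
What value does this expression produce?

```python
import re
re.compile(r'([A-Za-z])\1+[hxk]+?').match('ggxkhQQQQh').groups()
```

('g',)

The match spans [0:3] → 'ggx'.
Captured: group 1 = 'g'.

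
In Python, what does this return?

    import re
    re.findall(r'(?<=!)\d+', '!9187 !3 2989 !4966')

['9187', '3', '4966']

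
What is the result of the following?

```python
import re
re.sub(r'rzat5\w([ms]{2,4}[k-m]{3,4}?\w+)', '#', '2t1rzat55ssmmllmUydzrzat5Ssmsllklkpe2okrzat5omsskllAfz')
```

'2t1#'

This matches the literal 'rza', then the literal 't5', then a word character; then 2 to 4 of one of [ms], then 3 to 4 of a character in [k-m] (lazy), then one or more of a word character (captured).
Every occurrence is swapped for '#'.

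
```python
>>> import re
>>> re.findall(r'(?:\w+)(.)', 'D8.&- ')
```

['.']

The pattern matches one or more of a word character (non-capturing group); then any character (captured).
Scanning left to right: at [0:3] match 'D8.', group 1 = '.'.
Because there's exactly one group, `findall` drops the full match and keeps group 1 from the one hit.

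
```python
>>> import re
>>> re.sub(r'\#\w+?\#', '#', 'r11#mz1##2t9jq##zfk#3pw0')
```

Matches: at [3:8] → '#mz1#'; at [8:15] → '#2t9jq#'; at [15:20] → '#zfk#'.
Each match is replaced by '#'.

'r11###3pw0'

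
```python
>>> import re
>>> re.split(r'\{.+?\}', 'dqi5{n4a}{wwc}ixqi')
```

The `?` after the quantifier makes it lazy — it takes as little as possible before letting the rest of the pattern try.
The string is cut at each match, leaving 3 pieces.

['dqi5', '', 'ixqi']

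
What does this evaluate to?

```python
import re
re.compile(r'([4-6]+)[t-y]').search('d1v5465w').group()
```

'5465w'

The match spans [3:8] → '5465w'.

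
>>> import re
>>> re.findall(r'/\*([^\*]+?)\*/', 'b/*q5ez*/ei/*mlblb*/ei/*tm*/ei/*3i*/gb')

['q5ez', 'mlblb', 'tm', '3i']

Matches: at [1:9] match '/*q5ez*/', group 1 = 'q5ez'; at [11:20] match '/*mlblb*/', group 1 = 'mlblb'; at [22:28] match '/*tm*/', group 1 = 'tm'; at [30:36] match '/*3i*/', group 1 = '3i'.
Because there's exactly one group, `findall` drops the full match and keeps group 1 from each hit.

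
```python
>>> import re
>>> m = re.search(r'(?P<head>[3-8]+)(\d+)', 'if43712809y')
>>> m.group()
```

This matches one or more of a character in [3-8] (captured as 'head'); then one or more of a digit (captured).
`search` walks the string left to right and returns the first match it finds.
The match spans [2:10] → '43712809'.
Captured: group 1 = '437', group 2 = '12809'.

'43712809'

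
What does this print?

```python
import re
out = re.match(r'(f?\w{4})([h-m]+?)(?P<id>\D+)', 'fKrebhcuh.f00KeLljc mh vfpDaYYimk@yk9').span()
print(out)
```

The pattern matches optionally the literal 'f', then exactly 4 of a word character (captured); then one or more of a character in [h-m] (lazy) (captured); then one or more of a non-digit (captured as 'id').
`re.match` only tries the pattern at the start of the string.
The match spans [0:11] → 'fKrebhcuh.f'.
Captured: group 1 = 'fKreb', group 2 = 'h', group 3 = 'cuh.f'.

(0, 11)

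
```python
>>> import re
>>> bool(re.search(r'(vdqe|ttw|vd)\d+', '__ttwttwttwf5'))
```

False

Here the pattern never matches, so the call returns None, and `bool(None)` is False.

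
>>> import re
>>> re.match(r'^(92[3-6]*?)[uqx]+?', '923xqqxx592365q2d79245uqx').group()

`re.match` only tries the pattern at the start of the string.
The match spans [0:4] → '923x'.

'923x'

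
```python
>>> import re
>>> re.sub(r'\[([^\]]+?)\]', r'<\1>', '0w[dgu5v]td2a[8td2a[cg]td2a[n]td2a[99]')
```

Each match is replaced using the text its own group 1 captured.

'0w<dgu5v>td2a<8td2a[cg>td2a<n>td2a<99>'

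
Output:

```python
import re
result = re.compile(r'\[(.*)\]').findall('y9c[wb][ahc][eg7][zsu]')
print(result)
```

['wb][ahc][eg7][zsu']

With a single group, `findall` returns only what that group captured — 1 item.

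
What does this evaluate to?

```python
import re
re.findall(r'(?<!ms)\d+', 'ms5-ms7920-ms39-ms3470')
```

A negative assertion filters positions out without eating any characters.
Matches: at [7:10] → '920'; at [14:15] → '9'; at [19:22] → '470'.
`findall` yields the raw match text (3 of them) because the pattern has no groups.

['920', '9', '470']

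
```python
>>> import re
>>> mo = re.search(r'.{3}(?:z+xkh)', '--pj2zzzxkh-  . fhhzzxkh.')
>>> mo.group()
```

The match spans [2:11] → 'pj2zzzxkh'.

'pj2zzzxkh'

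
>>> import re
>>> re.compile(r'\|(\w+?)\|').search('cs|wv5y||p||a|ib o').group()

'|wv5y|'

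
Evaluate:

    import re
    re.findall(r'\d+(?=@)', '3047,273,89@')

The positive lookaround only admits positions where the adjacent text matches; those characters stay outside the span.
With no groups in the pattern, `findall` gives back each whole match — 1 here.

['89']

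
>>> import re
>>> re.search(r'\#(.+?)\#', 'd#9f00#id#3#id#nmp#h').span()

(1, 7)

Unlike `match`, `search` isn't anchored — it looks for the pattern anywhere in the string.
The match spans [1:7] → '#9f00#'.
Captured: group 1 = '9f00'.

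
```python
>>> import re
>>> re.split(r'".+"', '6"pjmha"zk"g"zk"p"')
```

['6', '']

Splitting on the pattern gives 2 pieces.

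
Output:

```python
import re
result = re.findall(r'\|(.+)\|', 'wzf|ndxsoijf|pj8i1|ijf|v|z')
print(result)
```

['ndxsoijf|pj8i1|ijf|v']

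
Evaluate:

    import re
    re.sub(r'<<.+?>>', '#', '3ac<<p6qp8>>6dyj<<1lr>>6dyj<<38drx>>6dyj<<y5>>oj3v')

'3ac#6dyj#6dyj#6dyj#oj3v'

Because the quantifier is non-greedy, it stops expanding at the earliest point where the rest of the pattern can succeed.
Matches: at [3:12] → '<<p6qp8>>'; at [16:23] → '<<1lr>>'; at [27:36] → '<<38drx>>'; at [40:46] → '<<y5>>'.
Every occurrence is swapped for '#'.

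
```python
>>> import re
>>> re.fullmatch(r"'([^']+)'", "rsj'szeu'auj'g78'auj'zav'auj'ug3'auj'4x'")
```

None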